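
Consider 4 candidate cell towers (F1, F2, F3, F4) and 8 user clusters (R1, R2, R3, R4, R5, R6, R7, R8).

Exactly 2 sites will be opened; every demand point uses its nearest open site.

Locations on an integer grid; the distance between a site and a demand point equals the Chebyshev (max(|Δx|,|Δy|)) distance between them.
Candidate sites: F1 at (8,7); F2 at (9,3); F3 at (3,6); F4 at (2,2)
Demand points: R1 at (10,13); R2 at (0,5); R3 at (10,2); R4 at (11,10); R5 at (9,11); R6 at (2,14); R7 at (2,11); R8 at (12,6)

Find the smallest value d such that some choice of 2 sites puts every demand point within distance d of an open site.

Open {F1, F3}.
  Farthest demand point is R6 at distance 7 (to F1); all others are ≤ 7.
With {F1, F4} the worst case is 7.
With {F1, F2} the worst case is 8.
No size-2 selection achieves below 7.

7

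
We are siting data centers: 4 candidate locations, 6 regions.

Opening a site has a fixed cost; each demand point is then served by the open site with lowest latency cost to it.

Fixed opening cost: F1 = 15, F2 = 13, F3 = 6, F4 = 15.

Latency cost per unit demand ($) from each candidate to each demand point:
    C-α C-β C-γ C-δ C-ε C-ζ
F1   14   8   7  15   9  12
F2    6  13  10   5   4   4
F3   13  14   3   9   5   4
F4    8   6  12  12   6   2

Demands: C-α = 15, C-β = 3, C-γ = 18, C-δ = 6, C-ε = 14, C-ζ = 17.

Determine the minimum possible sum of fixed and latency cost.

316

Open {F2, F3, F4}: assign each demand point to its cheapest open site.
  C-α→F2 15×6=90, C-β→F4 3×6=18, C-γ→F3 18×3=54, C-δ→F2 6×5=30, C-ε→F2 14×4=56, C-ζ→F4 17×2=34
  latency cost 282, fixed 34 → total 316.
Compare {F1, F2, F3, F4}: latency cost 282 + fixed 49 = 331.
Compare {F2, F3}: latency cost 337 + fixed 19 = 356.
Compare {F1, F2, F3}: latency cost 322 + fixed 34 = 356.
All other subsets cost ≥ 331. Minimum total cost: 316.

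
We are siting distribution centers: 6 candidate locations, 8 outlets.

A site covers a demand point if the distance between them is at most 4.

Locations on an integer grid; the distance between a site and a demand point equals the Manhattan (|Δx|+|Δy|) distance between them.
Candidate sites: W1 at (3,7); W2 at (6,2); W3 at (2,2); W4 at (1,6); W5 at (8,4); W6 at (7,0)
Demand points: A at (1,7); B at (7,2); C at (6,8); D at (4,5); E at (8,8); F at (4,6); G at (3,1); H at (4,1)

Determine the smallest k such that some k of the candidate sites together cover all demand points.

3

Coverage sets (demand points within 4 of each site):
  W1: {A, C, D, F}
  W2: {B, G, H}
  W3: {G, H}
  W4: {A, D, F}
  W5: {B, E}
  W6: {B, H}
No 2 sites suffice: every size-2 union leaves at least one demand point uncovered.
But {W1, W2, W5} covers everything, so the minimum is 3.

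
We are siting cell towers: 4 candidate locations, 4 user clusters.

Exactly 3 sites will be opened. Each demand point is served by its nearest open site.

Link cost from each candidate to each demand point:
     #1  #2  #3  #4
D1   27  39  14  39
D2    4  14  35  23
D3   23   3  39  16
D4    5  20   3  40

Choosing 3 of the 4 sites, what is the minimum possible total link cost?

Open {D2, D3, D4}.
  #1→D2 4, #2→D3 3, #3→D4 3, #4→D3 16  ⇒ total 26.
Compare {D1, D3, D4}: total 27.
Compare {D1, D2, D3}: total 37.
No size-3 selection does better; minimum is 26.

26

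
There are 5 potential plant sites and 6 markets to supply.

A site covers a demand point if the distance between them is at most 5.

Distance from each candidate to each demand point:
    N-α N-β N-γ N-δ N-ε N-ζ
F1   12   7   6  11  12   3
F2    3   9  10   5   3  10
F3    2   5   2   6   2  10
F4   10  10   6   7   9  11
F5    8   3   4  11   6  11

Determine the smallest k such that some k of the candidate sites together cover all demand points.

Coverage sets (demand points within 5 of each site):
  F1: {N-ζ}
  F2: {N-α, N-δ, N-ε}
  F3: {N-α, N-β, N-γ, N-ε}
  F4: {}
  F5: {N-β, N-γ}
No 2 sites suffice: every size-2 union leaves at least one demand point uncovered.
But {F1, F2, F3} covers everything, so the minimum is 3.

3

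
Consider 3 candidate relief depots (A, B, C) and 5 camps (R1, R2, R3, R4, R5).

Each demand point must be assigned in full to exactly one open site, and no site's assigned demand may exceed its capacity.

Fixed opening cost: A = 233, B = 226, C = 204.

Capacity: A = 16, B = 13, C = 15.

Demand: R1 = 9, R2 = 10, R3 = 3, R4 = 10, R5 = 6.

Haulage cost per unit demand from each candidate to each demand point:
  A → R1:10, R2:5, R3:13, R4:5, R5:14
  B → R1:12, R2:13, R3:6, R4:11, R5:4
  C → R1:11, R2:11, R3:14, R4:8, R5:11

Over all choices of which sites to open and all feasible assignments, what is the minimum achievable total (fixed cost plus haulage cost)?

Open {A, B, C}; cheapest assignment that respects the capacities:
  A (cap 16, load 16): R2, R5 — cost 10×5 + 6×14 = 134
  B (cap 13, load 12): R1, R3 — cost 9×12 + 3×6 = 126
  C (cap 15, load 10): R4 — cost 10×8 = 80
  Shipping 340, fixed 663 → total 1003.
  Any other capacity-feasible assignment to {A, B, C} ships for at least 340.
Total demand is 38 and no other set of sites has combined capacity ≥ 38, so {A, B, C} is the only feasible choice of open sites. Minimum: 1003.

1003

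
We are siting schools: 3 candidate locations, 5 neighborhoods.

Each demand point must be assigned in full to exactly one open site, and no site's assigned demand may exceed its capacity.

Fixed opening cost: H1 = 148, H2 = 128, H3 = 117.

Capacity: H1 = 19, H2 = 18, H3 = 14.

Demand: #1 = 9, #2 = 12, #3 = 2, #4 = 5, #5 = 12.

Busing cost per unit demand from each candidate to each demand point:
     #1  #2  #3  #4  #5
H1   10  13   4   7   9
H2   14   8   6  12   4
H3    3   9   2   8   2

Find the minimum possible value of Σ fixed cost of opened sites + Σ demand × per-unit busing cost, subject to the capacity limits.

642

Open {H1, H2, H3}; cheapest assignment that respects the capacities:
  H1 (cap 19, load 14): #1, #4 — cost 9×10 + 5×7 = 125
  H2 (cap 18, load 12): #2 — cost 12×8 = 96
  H3 (cap 14, load 14): #3, #5 — cost 2×2 + 12×2 = 28
  Shipping 249, fixed 393 → total 642.
  Any other capacity-feasible assignment to {H1, H2, H3} ships for at least 249.
Total demand is 40 and no other set of sites has combined capacity ≥ 40, so {H1, H2, H3} is the only feasible choice of open sites. Minimum: 642.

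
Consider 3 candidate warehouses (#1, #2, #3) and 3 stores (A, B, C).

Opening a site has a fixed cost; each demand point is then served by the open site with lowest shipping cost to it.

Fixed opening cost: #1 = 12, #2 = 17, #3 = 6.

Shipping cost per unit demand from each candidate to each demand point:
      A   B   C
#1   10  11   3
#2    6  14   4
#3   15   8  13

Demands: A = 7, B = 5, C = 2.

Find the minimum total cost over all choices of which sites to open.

113

Open {#2, #3}: assign each demand point to its cheapest open site.
  A→#2 7×6=42, B→#3 5×8=40, C→#2 2×4=8
  shipping cost 90, fixed 23 → total 113.
Compare {#1, #2, #3}: shipping cost 88 + fixed 35 = 123.
Compare {#1, #2}: shipping cost 103 + fixed 29 = 132.
Compare {#1, #3}: shipping cost 116 + fixed 18 = 134.
All other subsets cost ≥ 123. Minimum total cost: 113.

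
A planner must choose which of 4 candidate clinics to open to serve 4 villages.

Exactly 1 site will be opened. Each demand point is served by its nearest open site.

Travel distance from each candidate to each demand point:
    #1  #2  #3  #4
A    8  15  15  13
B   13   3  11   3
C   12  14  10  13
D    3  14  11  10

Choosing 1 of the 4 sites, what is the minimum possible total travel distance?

Open {B}.
  #1→B 13, #2→B 3, #3→B 11, #4→B 3  ⇒ total 30.
Compare {D}: total 38.
Compare {C}: total 49.
No size-1 selection does better; minimum is 30.

30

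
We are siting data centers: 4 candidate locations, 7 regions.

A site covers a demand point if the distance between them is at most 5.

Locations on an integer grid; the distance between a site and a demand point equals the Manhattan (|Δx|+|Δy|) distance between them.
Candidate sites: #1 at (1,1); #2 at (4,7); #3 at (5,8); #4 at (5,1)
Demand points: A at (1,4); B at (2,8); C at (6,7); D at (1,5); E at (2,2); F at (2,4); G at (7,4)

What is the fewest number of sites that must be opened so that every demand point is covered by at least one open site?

3

Coverage sets (demand points within 5 of each site):
  #1: {A, D, E, F}
  #2: {B, C, D, F}
  #3: {B, C}
  #4: {E, G}
No 2 sites suffice: every size-2 union leaves at least one demand point uncovered.
But {#1, #2, #4} covers everything, so the minimum is 3.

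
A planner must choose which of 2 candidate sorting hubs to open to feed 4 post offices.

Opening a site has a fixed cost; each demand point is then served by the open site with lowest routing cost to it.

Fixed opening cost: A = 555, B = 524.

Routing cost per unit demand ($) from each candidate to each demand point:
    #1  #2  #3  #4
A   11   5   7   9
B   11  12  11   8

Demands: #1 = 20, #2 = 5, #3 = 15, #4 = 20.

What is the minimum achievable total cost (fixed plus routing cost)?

Open {A}: assign each demand point to its cheapest open site.
  #1→A 20×11=220, #2→A 5×5=25, #3→A 15×7=105, #4→A 20×9=180
  routing cost 530, fixed 555 → total 1085.
Compare {B}: routing cost 605 + fixed 524 = 1129.
Compare {A, B}: routing cost 510 + fixed 1079 = 1589.

1085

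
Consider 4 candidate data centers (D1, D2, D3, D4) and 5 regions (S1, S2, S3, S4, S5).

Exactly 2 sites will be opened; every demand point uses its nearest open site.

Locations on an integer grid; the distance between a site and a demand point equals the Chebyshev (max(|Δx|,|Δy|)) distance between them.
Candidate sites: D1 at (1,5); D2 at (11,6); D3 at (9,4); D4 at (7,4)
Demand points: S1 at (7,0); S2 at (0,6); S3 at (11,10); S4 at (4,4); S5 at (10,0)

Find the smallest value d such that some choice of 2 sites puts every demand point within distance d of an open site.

Open {D1, D2}.
  Farthest demand point is S1 at distance 6 (to D1); all others are ≤ 6.
With {D1, D3} the worst case is 6.
With {D1, D4} the worst case is 6.
No size-2 selection achieves below 6.

6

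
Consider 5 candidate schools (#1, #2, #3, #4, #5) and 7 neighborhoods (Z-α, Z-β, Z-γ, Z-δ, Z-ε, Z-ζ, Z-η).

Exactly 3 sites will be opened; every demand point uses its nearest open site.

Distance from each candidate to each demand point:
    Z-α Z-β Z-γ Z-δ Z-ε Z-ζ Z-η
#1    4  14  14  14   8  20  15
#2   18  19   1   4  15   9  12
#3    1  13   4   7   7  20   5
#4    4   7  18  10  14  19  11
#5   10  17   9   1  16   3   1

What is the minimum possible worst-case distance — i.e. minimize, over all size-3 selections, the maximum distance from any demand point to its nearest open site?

7

Open {#3, #4, #5}.
  Farthest demand point is Z-β at distance 7 (to #4); all others are ≤ 7.
With {#1, #4, #5} the worst case is 9.
With {#2, #3, #4} the worst case is 9.
No size-3 selection achieves below 7.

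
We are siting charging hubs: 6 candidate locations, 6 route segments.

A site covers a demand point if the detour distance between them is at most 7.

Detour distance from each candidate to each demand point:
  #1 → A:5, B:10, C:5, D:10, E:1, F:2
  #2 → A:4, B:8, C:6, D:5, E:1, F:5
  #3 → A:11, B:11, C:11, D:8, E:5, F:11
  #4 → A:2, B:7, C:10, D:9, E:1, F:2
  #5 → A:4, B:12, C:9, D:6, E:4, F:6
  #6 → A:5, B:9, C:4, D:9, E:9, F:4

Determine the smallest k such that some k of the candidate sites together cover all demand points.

Coverage sets (demand points within 7 of each site):
  #1: {A, C, E, F}
  #2: {A, C, D, E, F}
  #3: {E}
  #4: {A, B, E, F}
  #5: {A, D, E, F}
  #6: {A, C, F}
No single site covers all 6 demand points.
But {#2, #4} covers everything, so the minimum is 2.

2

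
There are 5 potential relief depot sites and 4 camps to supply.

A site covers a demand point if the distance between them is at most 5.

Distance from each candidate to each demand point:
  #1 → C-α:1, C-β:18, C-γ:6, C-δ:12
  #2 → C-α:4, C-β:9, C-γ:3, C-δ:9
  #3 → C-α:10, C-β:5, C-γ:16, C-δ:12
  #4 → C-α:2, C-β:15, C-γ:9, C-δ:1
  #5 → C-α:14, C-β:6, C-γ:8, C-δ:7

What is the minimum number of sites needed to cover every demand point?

Coverage sets (demand points within 5 of each site):
  #1: {C-α}
  #2: {C-α, C-γ}
  #3: {C-β}
  #4: {C-α, C-δ}
  #5: {}
No 2 sites suffice: every size-2 union leaves at least one demand point uncovered.
But {#2, #3, #4} covers everything, so the minimum is 3.

3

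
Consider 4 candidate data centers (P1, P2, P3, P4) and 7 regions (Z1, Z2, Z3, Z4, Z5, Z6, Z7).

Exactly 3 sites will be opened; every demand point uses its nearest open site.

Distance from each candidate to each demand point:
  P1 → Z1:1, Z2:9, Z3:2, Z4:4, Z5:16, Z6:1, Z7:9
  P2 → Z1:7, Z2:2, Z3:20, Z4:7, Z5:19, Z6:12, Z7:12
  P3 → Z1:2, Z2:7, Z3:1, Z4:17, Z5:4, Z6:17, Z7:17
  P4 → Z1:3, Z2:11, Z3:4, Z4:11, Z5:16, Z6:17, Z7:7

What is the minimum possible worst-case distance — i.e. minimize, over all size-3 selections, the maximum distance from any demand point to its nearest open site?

7

Open {P1, P3, P4}.
  Farthest demand point is Z2 at distance 7 (to P3); all others are ≤ 7.
With {P1, P2, P3} the worst case is 9.
With {P2, P3, P4} the worst case is 12.
No size-3 selection achieves below 7.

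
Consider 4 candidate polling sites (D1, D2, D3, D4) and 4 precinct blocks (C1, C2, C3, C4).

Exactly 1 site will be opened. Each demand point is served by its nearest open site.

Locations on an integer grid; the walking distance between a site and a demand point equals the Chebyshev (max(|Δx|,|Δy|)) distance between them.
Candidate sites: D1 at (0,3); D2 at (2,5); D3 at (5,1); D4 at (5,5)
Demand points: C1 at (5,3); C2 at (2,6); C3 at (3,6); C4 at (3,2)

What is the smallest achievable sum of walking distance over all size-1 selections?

8

Open {D2}.
  C1→D2 3, C2→D2 1, C3→D2 1, C4→D2 3  ⇒ total 8.
Compare {D4}: total 10.
Compare {D1}: total 14.
No size-1 selection does better; minimum is 8.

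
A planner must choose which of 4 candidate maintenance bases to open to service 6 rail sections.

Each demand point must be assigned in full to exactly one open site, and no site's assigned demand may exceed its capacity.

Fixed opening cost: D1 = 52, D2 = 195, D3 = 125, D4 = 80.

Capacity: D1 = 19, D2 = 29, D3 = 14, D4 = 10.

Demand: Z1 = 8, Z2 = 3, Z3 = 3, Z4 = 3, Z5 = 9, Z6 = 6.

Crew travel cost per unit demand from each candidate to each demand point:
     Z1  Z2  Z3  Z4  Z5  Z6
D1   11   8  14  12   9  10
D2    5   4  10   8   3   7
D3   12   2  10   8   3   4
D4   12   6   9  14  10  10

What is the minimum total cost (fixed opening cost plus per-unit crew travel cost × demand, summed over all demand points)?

434

Open {D1, D2}; cheapest assignment that respects the capacities:
  D1 (cap 19, load 3): Z4 — cost 3×12 = 36
  D2 (cap 29, load 29): Z1, Z2, Z3, Z5, Z6 — cost 8×5 + 3×4 + 3×10 + 9×3 + 6×7 = 151
  Shipping 187, fixed 247 → total 434.
  Any other capacity-feasible assignment to {D1, D2} ships for at least 187.
Compare {D2, D4}: its best feasible assignment gives total 447.
Compare {D2, D3}: its best feasible assignment gives total 471.
Every other set of open sites that can feasibly serve all demand totals ≥ 447 even under its best assignment. Minimum: 434.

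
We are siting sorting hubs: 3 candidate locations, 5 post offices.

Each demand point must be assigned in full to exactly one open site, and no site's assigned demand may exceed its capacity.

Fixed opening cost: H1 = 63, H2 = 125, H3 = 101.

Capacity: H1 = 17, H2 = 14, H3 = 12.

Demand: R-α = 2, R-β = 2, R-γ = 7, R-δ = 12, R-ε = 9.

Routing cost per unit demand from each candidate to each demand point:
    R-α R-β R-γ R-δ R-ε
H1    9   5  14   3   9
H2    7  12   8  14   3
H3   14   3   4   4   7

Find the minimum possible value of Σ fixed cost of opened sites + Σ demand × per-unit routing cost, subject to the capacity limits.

Open {H1, H2, H3}; cheapest assignment that respects the capacities:
  H1 (cap 17, load 12): R-δ — cost 12×3 = 36
  H2 (cap 14, load 11): R-α, R-ε — cost 2×7 + 9×3 = 41
  H3 (cap 12, load 9): R-β, R-γ — cost 2×3 + 7×4 = 34
  Shipping 111, fixed 289 → total 400.
  Any other capacity-feasible assignment to {H1, H2, H3} ships for at least 111.
Total demand is 32 and no other set of sites has combined capacity ≥ 32, so {H1, H2, H3} is the only feasible choice of open sites. Minimum: 400.

400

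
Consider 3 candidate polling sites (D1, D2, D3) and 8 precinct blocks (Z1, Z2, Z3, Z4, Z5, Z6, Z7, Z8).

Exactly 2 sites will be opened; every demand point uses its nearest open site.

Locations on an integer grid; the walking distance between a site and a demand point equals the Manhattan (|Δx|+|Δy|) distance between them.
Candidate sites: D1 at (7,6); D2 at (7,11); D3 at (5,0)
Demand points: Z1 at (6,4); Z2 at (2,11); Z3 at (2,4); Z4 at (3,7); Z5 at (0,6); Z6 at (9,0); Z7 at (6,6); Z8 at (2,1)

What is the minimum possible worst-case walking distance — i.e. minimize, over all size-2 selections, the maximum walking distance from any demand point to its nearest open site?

Open {D1, D2}.
  Farthest demand point is Z8 at walking distance 10 (to D1); all others are ≤ 10.
With {D1, D3} the worst case is 10.
With {D2, D3} the worst case is 11.
No size-2 selection achieves below 10.

10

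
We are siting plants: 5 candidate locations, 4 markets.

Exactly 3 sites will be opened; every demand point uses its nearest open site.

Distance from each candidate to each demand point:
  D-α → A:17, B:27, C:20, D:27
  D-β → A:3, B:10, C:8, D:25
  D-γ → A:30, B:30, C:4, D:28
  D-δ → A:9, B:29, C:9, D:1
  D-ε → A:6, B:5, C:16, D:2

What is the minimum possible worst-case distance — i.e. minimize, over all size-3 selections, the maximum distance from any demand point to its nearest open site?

Open {D-β, D-γ, D-ε}.
  Farthest demand point is B at distance 5 (to D-ε); all others are ≤ 5.
With {D-α, D-γ, D-ε} the worst case is 6.
With {D-γ, D-δ, D-ε} the worst case is 6.
No size-3 selection achieves below 5.

5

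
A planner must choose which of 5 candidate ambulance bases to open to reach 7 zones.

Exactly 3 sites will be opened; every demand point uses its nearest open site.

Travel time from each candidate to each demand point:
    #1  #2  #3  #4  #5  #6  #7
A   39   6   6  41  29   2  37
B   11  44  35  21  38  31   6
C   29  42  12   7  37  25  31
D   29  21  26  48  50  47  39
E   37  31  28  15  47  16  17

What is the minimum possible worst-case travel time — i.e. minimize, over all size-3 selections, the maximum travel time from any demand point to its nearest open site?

Open {A, B, C}.
  Farthest demand point is #5 at travel time 29 (to A); all others are ≤ 29.
With {A, B, D} the worst case is 29.
With {A, B, E} the worst case is 29.
No size-3 selection achieves below 29.

29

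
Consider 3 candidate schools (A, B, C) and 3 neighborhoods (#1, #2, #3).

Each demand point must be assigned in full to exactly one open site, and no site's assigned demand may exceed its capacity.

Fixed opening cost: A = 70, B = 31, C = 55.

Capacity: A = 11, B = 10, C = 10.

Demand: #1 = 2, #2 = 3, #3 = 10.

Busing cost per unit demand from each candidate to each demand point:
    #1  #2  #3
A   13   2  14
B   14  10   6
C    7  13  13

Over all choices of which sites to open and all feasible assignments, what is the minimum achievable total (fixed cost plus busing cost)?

193

Open {A, B}; cheapest assignment that respects the capacities:
  A (cap 11, load 5): #1, #2 — cost 2×13 + 3×2 = 32
  B (cap 10, load 10): #3 — cost 10×6 = 60
  Shipping 92, fixed 101 → total 193.
  Any other capacity-feasible assignment to {A, B} ships for at least 92.
Compare {B, C}: its best feasible assignment gives total 199.
Compare {A, B, C}: its best feasible assignment gives total 236.
Every other set of open sites that can feasibly serve all demand totals ≥ 199 even under its best assignment. Minimum: 193.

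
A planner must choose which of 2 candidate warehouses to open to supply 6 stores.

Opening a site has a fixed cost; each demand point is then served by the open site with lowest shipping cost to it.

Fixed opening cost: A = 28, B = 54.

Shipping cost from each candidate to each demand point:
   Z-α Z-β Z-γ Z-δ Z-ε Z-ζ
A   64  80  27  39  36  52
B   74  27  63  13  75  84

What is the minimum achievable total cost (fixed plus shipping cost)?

Open {A, B}: assign each demand point to its cheapest open site.
  Z-α→A 64, Z-β→B 27, Z-γ→A 27, Z-δ→B 13, Z-ε→A 36, Z-ζ→A 52
  shipping cost 219, fixed 82 → total 301.
Compare {A}: shipping cost 298 + fixed 28 = 326.
Compare {B}: shipping cost 336 + fixed 54 = 390.

301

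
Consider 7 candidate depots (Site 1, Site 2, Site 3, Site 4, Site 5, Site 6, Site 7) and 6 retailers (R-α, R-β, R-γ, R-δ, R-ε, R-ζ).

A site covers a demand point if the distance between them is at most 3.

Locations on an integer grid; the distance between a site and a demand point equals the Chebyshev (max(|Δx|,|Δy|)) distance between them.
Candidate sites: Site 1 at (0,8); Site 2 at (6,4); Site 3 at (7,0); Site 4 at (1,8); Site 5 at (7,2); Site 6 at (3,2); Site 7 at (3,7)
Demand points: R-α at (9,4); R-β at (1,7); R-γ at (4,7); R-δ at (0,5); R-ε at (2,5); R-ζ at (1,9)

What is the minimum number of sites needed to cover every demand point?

Coverage sets (demand points within 3 of each site):
  Site 1: {R-β, R-δ, R-ε, R-ζ}
  Site 2: {R-α, R-γ}
  Site 3: {}
  Site 4: {R-β, R-γ, R-δ, R-ε, R-ζ}
  Site 5: {R-α}
  Site 6: {R-δ, R-ε}
  Site 7: {R-β, R-γ, R-δ, R-ε, R-ζ}
No single site covers all 6 demand points.
But {Site 1, Site 2} covers everything, so the minimum is 2.

2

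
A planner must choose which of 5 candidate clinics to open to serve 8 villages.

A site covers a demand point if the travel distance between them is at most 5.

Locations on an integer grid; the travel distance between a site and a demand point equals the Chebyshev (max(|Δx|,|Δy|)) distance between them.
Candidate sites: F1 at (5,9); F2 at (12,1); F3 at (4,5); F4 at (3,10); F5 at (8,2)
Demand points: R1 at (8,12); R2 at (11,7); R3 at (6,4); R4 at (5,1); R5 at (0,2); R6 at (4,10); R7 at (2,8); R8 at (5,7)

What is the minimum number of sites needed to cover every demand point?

Coverage sets (demand points within 5 of each site):
  F1: {R1, R3, R6, R7, R8}
  F2: {}
  F3: {R3, R4, R5, R6, R7, R8}
  F4: {R1, R6, R7, R8}
  F5: {R2, R3, R4, R8}
No 2 sites suffice: every size-2 union leaves at least one demand point uncovered.
But {F1, F3, F5} covers everything, so the minimum is 3.

3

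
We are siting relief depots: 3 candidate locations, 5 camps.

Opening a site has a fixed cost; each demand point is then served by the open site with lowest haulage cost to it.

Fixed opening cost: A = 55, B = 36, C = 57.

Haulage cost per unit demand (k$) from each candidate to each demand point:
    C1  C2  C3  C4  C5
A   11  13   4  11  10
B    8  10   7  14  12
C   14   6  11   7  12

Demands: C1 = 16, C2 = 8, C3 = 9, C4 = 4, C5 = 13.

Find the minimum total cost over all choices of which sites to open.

509

Open {A, B}: assign each demand point to its cheapest open site.
  C1→B 16×8=128, C2→B 8×10=80, C3→A 9×4=36, C4→A 4×11=44, C5→A 13×10=130
  haulage cost 418, fixed 91 → total 509.
Compare {B, C}: haulage cost 423 + fixed 93 = 516.
Compare {A, B, C}: haulage cost 370 + fixed 148 = 518.
Compare {B}: haulage cost 483 + fixed 36 = 519.
All other subsets cost ≥ 516. Minimum total cost: 509.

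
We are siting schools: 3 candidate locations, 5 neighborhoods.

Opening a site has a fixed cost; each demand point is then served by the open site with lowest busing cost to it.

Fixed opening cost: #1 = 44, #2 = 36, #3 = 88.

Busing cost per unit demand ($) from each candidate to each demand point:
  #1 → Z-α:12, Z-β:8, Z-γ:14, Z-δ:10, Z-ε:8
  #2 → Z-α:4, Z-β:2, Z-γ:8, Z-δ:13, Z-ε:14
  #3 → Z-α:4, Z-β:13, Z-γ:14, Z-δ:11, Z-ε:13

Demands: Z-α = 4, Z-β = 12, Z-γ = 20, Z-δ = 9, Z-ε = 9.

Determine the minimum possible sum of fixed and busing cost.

Open {#1, #2}: assign each demand point to its cheapest open site.
  Z-α→#2 4×4=16, Z-β→#2 12×2=24, Z-γ→#2 20×8=160, Z-δ→#1 9×10=90, Z-ε→#1 9×8=72
  busing cost 362, fixed 80 → total 442.
Compare {#2}: busing cost 443 + fixed 36 = 479.
Compare {#1, #2, #3}: busing cost 362 + fixed 168 = 530.
Compare {#2, #3}: busing cost 416 + fixed 124 = 540.
All other subsets cost ≥ 479. Minimum total cost: 442.

442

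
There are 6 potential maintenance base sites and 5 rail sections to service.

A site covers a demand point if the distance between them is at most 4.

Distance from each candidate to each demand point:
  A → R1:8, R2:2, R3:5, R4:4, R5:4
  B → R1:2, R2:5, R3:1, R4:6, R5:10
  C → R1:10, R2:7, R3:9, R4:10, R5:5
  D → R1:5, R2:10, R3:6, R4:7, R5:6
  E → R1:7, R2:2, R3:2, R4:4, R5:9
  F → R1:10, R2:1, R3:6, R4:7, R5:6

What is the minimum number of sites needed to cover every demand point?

Coverage sets (demand points within 4 of each site):
  A: {R2, R4, R5}
  B: {R1, R3}
  C: {}
  D: {}
  E: {R2, R3, R4}
  F: {R2}
No single site covers all 5 demand points.
But {A, B} covers everything, so the minimum is 2.

2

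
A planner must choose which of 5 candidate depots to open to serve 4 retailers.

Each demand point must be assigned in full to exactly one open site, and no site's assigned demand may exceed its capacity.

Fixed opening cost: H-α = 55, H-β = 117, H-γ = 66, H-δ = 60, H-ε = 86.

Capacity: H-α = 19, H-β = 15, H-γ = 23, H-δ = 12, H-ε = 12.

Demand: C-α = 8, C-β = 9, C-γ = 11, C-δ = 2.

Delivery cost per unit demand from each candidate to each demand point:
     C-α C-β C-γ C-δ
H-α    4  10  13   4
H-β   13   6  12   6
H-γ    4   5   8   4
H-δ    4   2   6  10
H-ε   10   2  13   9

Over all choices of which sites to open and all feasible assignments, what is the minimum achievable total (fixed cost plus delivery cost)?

Open {H-γ, H-δ}; cheapest assignment that respects the capacities:
  H-γ (cap 23, load 21): C-α, C-γ, C-δ — cost 8×4 + 11×8 + 2×4 = 128
  H-δ (cap 12, load 9): C-β — cost 9×2 = 18
  Shipping 146, fixed 126 → total 272.
  Any other capacity-feasible assignment to {H-γ, H-δ} ships for at least 146.
Compare {H-α, H-γ}: its best feasible assignment gives total 294.
Compare {H-γ, H-ε}: its best feasible assignment gives total 298.
Every other set of open sites that can feasibly serve all demand totals ≥ 294 even under its best assignment. Minimum: 272.

272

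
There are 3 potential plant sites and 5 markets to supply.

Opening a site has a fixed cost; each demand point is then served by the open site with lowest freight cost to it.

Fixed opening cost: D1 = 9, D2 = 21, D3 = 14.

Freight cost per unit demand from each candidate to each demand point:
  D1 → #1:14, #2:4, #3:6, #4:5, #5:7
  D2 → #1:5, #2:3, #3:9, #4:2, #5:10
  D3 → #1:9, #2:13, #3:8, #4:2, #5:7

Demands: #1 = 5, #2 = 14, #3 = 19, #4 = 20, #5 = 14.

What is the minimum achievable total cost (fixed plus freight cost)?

Open {D1, D2}: assign each demand point to its cheapest open site.
  #1→D2 5×5=25, #2→D2 14×3=42, #3→D1 19×6=114, #4→D2 20×2=40, #5→D1 14×7=98
  freight cost 319, fixed 30 → total 349.
Compare {D1, D2, D3}: freight cost 319 + fixed 44 = 363.
Compare {D1, D3}: freight cost 353 + fixed 23 = 376.
Compare {D2, D3}: freight cost 357 + fixed 35 = 392.
All other subsets cost ≥ 363. Minimum total cost: 349.

349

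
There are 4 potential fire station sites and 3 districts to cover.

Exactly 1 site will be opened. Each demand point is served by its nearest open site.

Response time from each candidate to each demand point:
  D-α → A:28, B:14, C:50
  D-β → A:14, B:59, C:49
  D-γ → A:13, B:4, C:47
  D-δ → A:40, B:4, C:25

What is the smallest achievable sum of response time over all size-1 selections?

Open {D-γ}.
  A→D-γ 13, B→D-γ 4, C→D-γ 47  ⇒ total 64.
Compare {D-δ}: total 69.
Compare {D-α}: total 92.
No size-1 selection does better; minimum is 64.

64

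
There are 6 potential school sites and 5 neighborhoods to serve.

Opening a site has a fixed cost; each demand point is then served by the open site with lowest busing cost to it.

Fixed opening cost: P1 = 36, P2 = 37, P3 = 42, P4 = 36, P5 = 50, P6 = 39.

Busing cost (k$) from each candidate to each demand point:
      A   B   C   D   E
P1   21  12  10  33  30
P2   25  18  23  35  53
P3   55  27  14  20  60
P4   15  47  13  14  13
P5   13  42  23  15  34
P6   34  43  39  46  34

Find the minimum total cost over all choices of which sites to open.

136

Open {P1, P4}: assign each demand point to its cheapest open site.
  A→P4 15, B→P1 12, C→P1 10, D→P4 14, E→P4 13
  busing cost 64, fixed 72 → total 136.
Compare {P4}: busing cost 102 + fixed 36 = 138.
Compare {P1}: busing cost 106 + fixed 36 = 142.
Compare {P2, P4}: busing cost 73 + fixed 73 = 146.
All other subsets cost ≥ 138. Minimum total cost: 136.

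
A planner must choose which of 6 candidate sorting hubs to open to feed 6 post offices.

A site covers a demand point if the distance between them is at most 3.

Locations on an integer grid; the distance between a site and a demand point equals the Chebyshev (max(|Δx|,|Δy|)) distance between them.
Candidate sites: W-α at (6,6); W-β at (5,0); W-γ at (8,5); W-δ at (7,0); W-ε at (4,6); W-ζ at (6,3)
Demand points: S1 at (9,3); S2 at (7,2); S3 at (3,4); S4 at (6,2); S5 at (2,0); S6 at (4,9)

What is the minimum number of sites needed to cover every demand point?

2

Coverage sets (demand points within 3 of each site):
  W-α: {S1, S3, S6}
  W-β: {S2, S4, S5}
  W-γ: {S1, S2, S4}
  W-δ: {S1, S2, S4}
  W-ε: {S3, S6}
  W-ζ: {S1, S2, S3, S4}
No single site covers all 6 demand points.
But {W-α, W-β} covers everything, so the minimum is 2.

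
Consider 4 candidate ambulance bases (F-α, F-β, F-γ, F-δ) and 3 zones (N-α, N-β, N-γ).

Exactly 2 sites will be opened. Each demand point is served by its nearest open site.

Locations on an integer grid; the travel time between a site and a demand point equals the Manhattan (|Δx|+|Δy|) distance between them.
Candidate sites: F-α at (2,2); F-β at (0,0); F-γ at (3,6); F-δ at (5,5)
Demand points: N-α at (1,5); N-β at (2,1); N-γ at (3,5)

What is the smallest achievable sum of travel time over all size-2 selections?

Open {F-α, F-γ}.
  N-α→F-γ 3, N-β→F-α 1, N-γ→F-γ 1  ⇒ total 5.
Compare {F-α, F-δ}: total 7.
Compare {F-β, F-γ}: total 7.
No size-2 selection does better; minimum is 5.

5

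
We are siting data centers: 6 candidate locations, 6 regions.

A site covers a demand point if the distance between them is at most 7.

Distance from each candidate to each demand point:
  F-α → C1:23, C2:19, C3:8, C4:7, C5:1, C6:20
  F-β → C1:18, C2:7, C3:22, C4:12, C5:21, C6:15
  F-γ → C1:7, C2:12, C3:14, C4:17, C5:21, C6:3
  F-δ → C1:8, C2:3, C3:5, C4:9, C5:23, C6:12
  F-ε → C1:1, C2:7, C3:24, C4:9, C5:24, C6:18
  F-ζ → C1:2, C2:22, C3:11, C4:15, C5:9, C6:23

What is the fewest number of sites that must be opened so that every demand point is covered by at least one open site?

3

Coverage sets (demand points within 7 of each site):
  F-α: {C4, C5}
  F-β: {C2}
  F-γ: {C1, C6}
  F-δ: {C2, C3}
  F-ε: {C1, C2}
  F-ζ: {C1}
No 2 sites suffice: every size-2 union leaves at least one demand point uncovered.
But {F-α, F-γ, F-δ} covers everything, so the minimum is 3.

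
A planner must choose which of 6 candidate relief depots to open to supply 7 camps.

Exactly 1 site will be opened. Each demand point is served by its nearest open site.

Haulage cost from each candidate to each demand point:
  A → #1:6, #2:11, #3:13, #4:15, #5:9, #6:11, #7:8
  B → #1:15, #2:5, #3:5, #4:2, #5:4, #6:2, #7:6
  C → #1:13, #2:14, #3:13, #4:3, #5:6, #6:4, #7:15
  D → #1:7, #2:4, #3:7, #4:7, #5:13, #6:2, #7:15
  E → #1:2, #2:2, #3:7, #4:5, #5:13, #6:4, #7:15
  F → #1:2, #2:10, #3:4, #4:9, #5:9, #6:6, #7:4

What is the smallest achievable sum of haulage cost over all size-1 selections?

39

Open {B}.
  #1→B 15, #2→B 5, #3→B 5, #4→B 2, #5→B 4, #6→B 2, #7→B 6  ⇒ total 39.
Compare {F}: total 44.
Compare {E}: total 48.
No size-1 selection does better; minimum is 39.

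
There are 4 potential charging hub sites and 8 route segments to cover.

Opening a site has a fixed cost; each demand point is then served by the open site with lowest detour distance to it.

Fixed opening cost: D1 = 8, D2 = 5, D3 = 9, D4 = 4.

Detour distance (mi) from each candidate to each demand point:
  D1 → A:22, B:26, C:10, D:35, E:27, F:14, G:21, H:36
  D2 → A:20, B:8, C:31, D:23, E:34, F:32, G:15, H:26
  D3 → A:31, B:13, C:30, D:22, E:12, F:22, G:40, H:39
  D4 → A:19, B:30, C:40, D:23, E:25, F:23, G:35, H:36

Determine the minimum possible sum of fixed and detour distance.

Open {D1, D2, D3}: assign each demand point to its cheapest open site.
  A→D2 20, B→D2 8, C→D1 10, D→D3 22, E→D3 12, F→D1 14, G→D2 15, H→D2 26
  detour distance 127, fixed 22 → total 149.
Compare {D1, D2, D3, D4}: detour distance 126 + fixed 26 = 152.
Compare {D1, D2}: detour distance 143 + fixed 13 = 156.
Compare {D1, D2, D4}: detour distance 140 + fixed 17 = 157.
All other subsets cost ≥ 152. Minimum total cost: 149.

149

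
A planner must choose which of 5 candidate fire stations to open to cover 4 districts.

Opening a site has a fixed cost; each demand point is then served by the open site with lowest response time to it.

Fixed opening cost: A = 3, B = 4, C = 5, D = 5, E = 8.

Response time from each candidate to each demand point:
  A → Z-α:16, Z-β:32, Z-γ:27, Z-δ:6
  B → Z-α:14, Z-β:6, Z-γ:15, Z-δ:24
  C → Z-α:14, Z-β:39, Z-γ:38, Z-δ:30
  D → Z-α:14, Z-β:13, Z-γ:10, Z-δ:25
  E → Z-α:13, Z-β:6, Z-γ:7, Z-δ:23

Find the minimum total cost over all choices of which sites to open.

Open {A, E}: assign each demand point to its cheapest open site.
  Z-α→E 13, Z-β→E 6, Z-γ→E 7, Z-δ→A 6
  response time 32, fixed 11 → total 43.
Compare {A, B, E}: response time 32 + fixed 15 = 47.
Compare {A, B}: response time 41 + fixed 7 = 48.
Compare {A, B, D}: response time 36 + fixed 12 = 48.
All other subsets cost ≥ 47. Minimum total cost: 43.

43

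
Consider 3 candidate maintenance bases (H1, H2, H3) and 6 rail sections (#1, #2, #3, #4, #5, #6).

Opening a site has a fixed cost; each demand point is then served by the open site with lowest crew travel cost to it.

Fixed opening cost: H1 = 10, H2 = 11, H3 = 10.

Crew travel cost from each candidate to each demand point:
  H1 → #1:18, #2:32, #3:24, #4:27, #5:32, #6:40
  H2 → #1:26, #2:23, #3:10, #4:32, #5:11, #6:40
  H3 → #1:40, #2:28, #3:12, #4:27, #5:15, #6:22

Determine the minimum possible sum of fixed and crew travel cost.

140

Open {H2, H3}: assign each demand point to its cheapest open site.
  #1→H2 26, #2→H2 23, #3→H2 10, #4→H3 27, #5→H2 11, #6→H3 22
  crew travel cost 119, fixed 21 → total 140.
Compare {H1, H3}: crew travel cost 122 + fixed 20 = 142.
Compare {H1, H2, H3}: crew travel cost 111 + fixed 31 = 142.
Compare {H1, H2}: crew travel cost 129 + fixed 21 = 150.
All other subsets cost ≥ 142. Minimum total cost: 140.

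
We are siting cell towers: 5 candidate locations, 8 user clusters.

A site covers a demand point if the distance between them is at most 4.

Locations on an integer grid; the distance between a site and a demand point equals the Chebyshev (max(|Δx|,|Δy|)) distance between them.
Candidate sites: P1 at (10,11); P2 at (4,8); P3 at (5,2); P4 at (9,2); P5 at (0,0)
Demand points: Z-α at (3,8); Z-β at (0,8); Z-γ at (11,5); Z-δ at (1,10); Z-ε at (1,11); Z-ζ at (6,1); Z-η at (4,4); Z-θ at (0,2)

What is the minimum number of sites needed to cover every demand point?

Coverage sets (demand points within 4 of each site):
  P1: {}
  P2: {Z-α, Z-β, Z-δ, Z-ε, Z-η}
  P3: {Z-ζ, Z-η}
  P4: {Z-γ, Z-ζ}
  P5: {Z-η, Z-θ}
No 2 sites suffice: every size-2 union leaves at least one demand point uncovered.
But {P2, P4, P5} covers everything, so the minimum is 3.

3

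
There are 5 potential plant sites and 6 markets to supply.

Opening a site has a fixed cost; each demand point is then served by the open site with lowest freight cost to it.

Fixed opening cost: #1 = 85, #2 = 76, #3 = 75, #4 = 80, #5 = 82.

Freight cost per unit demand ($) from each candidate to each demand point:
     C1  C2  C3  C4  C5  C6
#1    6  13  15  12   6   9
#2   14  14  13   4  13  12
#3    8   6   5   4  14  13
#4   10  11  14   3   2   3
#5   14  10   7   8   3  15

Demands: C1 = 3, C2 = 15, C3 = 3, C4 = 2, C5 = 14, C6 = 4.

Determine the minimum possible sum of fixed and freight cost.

330

Open {#3, #4}: assign each demand point to its cheapest open site.
  C1→#3 3×8=24, C2→#3 15×6=90, C3→#3 3×5=15, C4→#4 2×3=6, C5→#4 14×2=28, C6→#4 4×3=12
  freight cost 175, fixed 155 → total 330.
Compare {#4}: freight cost 283 + fixed 80 = 363.
Compare {#3, #5}: freight cost 231 + fixed 157 = 388.
Compare {#2, #3, #4}: freight cost 175 + fixed 231 = 406.
All other subsets cost ≥ 363. Minimum total cost: 330.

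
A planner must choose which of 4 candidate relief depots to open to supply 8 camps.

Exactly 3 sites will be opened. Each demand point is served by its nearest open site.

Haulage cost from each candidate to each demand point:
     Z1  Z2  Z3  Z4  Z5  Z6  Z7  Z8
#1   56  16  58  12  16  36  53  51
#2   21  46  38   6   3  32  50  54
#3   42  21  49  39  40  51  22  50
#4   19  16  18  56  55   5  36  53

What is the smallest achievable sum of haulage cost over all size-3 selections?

139

Open {#2, #3, #4}.
  Z1→#4 19, Z2→#4 16, Z3→#4 18, Z4→#2 6, Z5→#2 3, Z6→#4 5, Z7→#3 22, Z8→#3 50  ⇒ total 139.
Compare {#1, #2, #4}: total 154.
Compare {#1, #3, #4}: total 158.
No size-3 selection does better; minimum is 139.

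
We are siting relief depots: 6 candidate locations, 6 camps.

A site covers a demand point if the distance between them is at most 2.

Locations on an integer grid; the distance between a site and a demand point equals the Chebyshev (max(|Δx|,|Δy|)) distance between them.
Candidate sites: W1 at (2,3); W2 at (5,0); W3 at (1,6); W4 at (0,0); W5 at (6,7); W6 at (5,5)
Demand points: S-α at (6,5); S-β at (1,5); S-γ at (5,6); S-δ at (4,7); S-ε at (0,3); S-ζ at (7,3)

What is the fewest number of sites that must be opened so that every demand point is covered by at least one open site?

Coverage sets (demand points within 2 of each site):
  W1: {S-β, S-ε}
  W2: {}
  W3: {S-β}
  W4: {}
  W5: {S-α, S-γ, S-δ}
  W6: {S-α, S-γ, S-δ, S-ζ}
No single site covers all 6 demand points.
But {W1, W6} covers everything, so the minimum is 2.

2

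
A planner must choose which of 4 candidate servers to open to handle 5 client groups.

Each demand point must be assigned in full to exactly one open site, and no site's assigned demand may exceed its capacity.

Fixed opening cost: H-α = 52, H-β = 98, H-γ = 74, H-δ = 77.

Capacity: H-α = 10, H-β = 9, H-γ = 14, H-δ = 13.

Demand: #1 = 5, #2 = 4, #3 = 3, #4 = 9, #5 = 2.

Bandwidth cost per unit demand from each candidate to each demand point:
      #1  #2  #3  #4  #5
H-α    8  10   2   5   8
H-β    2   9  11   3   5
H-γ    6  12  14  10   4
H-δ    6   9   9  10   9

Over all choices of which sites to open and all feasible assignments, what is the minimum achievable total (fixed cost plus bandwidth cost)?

299

Open {H-α, H-γ}; cheapest assignment that respects the capacities:
  H-α (cap 10, load 9): #4 — cost 9×5 = 45
  H-γ (cap 14, load 14): #1, #2, #3, #5 — cost 5×6 + 4×12 + 3×14 + 2×4 = 128
  Shipping 173, fixed 126 → total 299.
  Any other capacity-feasible assignment to {H-α, H-γ} ships for at least 173.
Compare {H-α, H-δ}: its best feasible assignment gives total 317.
Compare {H-β, H-γ}: its best feasible assignment gives total 327.
Every other set of open sites that can feasibly serve all demand totals ≥ 317 even under its best assignment. Minimum: 299.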